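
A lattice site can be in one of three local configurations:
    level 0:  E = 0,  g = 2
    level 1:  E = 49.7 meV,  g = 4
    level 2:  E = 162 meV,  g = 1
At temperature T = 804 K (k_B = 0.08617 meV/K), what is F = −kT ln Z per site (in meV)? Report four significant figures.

k_BT = 0.08617 × 804 K = 69.2807 meV.
Eᵢ/kT = 0, 0.717372, 2.33831.
Z = Σ gᵢe^(−Eᵢ/kT) = 2·e^(−0) + 4·e^(−0.717372) + 1·e^(−2.33831) = 2.00000 + 1.95213 + 0.0964906 = 4.04862.
F = −kT ln Z = −69.2807 × ln(4.04862) = −69.2807 × 1.39838 = -96.88 meV.

-96.88 meV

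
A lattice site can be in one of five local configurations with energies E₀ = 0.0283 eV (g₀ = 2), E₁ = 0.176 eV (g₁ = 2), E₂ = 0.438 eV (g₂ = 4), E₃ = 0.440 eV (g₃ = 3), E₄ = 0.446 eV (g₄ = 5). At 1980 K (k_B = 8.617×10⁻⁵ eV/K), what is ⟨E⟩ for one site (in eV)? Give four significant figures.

0.1727 eV

k_BT = 8.617×10⁻⁵ × 1980 K = 0.170617 eV.
Eᵢ/kT = 0.165869, 1.03155, 2.56715, 2.57888, 2.61404.
Z = Σ gᵢe^(−Eᵢ/kT) = 2·e^(−0.165869) + 2·e^(−1.03155) + 4·e^(−2.56715) + 3·e^(−2.57888) + 5·e^(−2.61404) = 1.69431 + 0.712908 + 0.307016 + 0.227577 + 0.366190 = 3.30800.
⟨E⟩ = Σ Eᵢ gᵢe^(−Eᵢ/kT) / Z = (0.0283·1.69431 + 0.176·0.712908 + 0.438·0.307016 + 0.440·0.227577 + 0.446·0.366190) / 3.30800 = 0.1727 eV.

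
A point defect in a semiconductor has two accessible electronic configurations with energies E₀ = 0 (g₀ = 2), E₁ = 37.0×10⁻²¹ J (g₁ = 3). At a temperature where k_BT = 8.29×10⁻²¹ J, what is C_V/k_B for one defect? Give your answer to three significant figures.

0.333

Eᵢ/kT = 0, 4.4632.
Z = Σ gᵢe^(−Eᵢ/kT) = 2·e^(−0) + 3·e^(−4.4632) = 2.0000 + 0.034576 = 2.0346.
⟨E⟩ = 0.62878, ⟨E²⟩ = 23.265.
C_V/k_B = (⟨E²⟩ − ⟨E⟩²)/(kT)² = (23.265 − 0.39536)/68.724 = 0.333.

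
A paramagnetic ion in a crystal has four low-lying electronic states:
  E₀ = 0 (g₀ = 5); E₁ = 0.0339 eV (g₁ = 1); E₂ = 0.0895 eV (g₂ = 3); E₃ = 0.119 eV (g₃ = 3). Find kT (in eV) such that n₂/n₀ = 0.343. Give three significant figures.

n₂/n₀ = (g₂/g₀) exp[−(E₂−E₀)/kT] = 0.343.
⇒ (E₂−E₀)/kT = ln((3/5)/0.343) = ln(1.7493) = 0.55922.
kT = 0.0895 eV / 0.55922 = 0.160 eV.

0.160 eV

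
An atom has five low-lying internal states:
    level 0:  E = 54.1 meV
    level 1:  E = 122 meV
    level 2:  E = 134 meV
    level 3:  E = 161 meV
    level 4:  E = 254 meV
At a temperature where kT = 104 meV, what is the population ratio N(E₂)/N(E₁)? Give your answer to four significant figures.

0.8910

n₂/n₁ = exp[−(E₂−E₁)/kT] = exp(−(12 meV)/(104 meV)) = exp(-0.115385) = 0.8910.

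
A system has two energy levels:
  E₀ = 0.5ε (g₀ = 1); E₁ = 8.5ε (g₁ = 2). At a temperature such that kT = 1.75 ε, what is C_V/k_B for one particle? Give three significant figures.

0.415

Eᵢ/kT = 0.28571, 4.8571.
Z = Σ gᵢe^(−Eᵢ/kT) = 1·e^(−0.28571) + 2·e^(−4.8571) = 0.75148 + 0.015546 = 0.76703.
⟨E⟩ = 0.66214 ε, ⟨E²⟩ = 1.7093 ε².
C_V/k_B = (⟨E²⟩ − ⟨E⟩²)/(kT)² = (1.7093 − 0.43843)/3.0625 = 0.415.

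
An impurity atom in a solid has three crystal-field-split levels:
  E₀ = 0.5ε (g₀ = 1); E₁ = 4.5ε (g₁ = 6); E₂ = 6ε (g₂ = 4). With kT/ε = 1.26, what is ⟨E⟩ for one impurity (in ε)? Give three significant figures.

1.49 ε

Eᵢ/kT = 0.39683, 3.5714, 4.7619.
Z = Σ gᵢe^(−Eᵢ/kT) = 1·e^(−0.39683) + 6·e^(−3.5714) + 4·e^(−4.7619) = 0.67245 + 0.16870 + 0.034197 = 0.87535.
⟨E⟩ = Σ Eᵢ gᵢe^(−Eᵢ/kT) / Z = (0.5·0.67245 + 4.5·0.16870 + 6·0.034197) / 0.87535 = 1.49 ε.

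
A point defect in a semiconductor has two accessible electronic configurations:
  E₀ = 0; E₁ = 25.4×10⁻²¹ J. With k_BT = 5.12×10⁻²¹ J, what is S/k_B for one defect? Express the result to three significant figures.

0.0415

Eᵢ/kT = 0, 4.9609.
Z = Σ e^(−Eᵢ/kT) = e^(−0) + e^(−4.9609) = 1.0000 + 0.0070066 = 1.0070.
⟨E⟩ = Σ EᵢPᵢ = 0.17673 ×10⁻²¹ J.
S/k_B = ln Z + ⟨E⟩/kT = ln(1.0070) + 0.17673/5.12 = 0.0069756 + 0.034518 = 0.0415.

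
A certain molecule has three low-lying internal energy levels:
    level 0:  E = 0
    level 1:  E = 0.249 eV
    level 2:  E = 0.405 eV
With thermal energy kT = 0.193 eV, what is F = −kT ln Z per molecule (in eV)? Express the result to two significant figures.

-0.065 eV

Eᵢ/kT = 0, 1.290, 2.098.
Z = Σ e^(−Eᵢ/kT) = e^(−0) + e^(−1.290) + e^(−2.098) = 1.000 + 0.2753 + 0.1227 = 1.398.
F = −kT ln Z = −0.193 × ln(1.398) = −0.193 × 0.3350 = -0.065 eV.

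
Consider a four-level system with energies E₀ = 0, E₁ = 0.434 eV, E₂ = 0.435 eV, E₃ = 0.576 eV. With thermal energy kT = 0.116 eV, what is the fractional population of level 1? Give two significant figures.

Eᵢ/kT = 0, 3.741, 3.750, 4.966.
Z = Σ e^(−Eᵢ/kT) = e^(−0) + e^(−3.741) + e^(−3.750) + e^(−4.966) = 1.000 + 0.02373 + 0.02352 + 0.006971 = 1.054.
P₁ = e^(−E₁/kT) / Z = 0.02373/1.054 = 0.023.

0.023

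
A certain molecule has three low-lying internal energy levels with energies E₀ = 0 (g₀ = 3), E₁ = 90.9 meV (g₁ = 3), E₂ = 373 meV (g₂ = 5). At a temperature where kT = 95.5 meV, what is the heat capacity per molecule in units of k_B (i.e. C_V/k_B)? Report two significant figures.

0.48

Eᵢ/kT = 0, 0.9518, 3.906.
Z = Σ gᵢe^(−Eᵢ/kT) = 3·e^(−0) + 3·e^(−0.9518) + 5·e^(−3.906) = 3.000 + 1.158 + 0.1006 = 4.259.
⟨E⟩ = 33.53 meV, ⟨E²⟩ = 5533 meV².
C_V/k_B = (⟨E²⟩ − ⟨E⟩²)/(kT)² = (5533 − 1124)/9120 = 0.48.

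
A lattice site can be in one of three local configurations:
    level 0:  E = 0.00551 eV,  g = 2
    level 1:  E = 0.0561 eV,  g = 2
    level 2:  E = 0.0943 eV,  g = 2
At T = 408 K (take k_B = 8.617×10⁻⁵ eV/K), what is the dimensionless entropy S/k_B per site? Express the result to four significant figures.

1.381

k_BT = 8.617×10⁻⁵ × 408 K = 0.0351574 eV.
Eᵢ/kT = 0.156724, 1.59568, 2.68222.
Z = Σ gᵢe^(−Eᵢ/kT) = 2·e^(−0.156724) + 2·e^(−1.59568) + 2·e^(−2.68222) = 1.70988 + 0.405541 + 0.136822 = 2.25224.
⟨E⟩ = Σ EᵢPᵢ = 0.0200132 eV.
S/k_B = ln Z + ⟨E⟩/kT = ln(2.25224) + 0.0200132/0.0351574 = 0.811925 + 0.569246 = 1.381.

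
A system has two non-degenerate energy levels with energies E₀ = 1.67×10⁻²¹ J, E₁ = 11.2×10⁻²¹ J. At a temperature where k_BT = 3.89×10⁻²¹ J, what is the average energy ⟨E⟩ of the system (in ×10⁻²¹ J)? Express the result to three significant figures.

Eᵢ/kT = 0.42931, 2.8792.
Z = Σ e^(−Eᵢ/kT) = e^(−0.42931) + e^(−2.8792) = 0.65096 + 0.056180 = 0.70714.
⟨E⟩ = Σ Eᵢ e^(−Eᵢ/kT) / Z = (1.67·0.65096 + 11.2·0.056180) / 0.70714 = 2.43 ×10⁻²¹ J.

2.43 ×10⁻²¹ J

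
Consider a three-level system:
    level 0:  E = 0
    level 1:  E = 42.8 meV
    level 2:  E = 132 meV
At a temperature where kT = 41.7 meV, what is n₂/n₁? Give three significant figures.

0.118

n₂/n₁ = exp[−(E₂−E₁)/kT] = exp(−(89.2 meV)/(41.7 meV)) = exp(-2.1391) = 0.118.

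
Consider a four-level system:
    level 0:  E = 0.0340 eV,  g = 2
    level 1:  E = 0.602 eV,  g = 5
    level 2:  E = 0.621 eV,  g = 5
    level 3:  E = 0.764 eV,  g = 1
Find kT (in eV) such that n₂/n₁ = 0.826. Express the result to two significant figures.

n₂/n₁ = (g₂/g₁) exp[−(E₂−E₁)/kT] = 0.826.
⇒ (E₂−E₁)/kT = ln((5/5)/0.826) = ln(1.211) = 0.1914.
kT = 0.019 eV / 0.1914 = 0.099 eV.

0.099 eV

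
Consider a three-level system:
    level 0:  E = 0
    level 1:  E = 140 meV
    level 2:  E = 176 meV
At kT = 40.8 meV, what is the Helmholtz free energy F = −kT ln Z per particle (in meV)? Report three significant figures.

-1.82 meV

Eᵢ/kT = 0, 3.4314, 4.3137.
Z = Σ e^(−Eᵢ/kT) = e^(−0) + e^(−3.4314) + e^(−4.3137) = 1.0000 + 0.032342 + 0.013384 = 1.0457.
F = −kT ln Z = −40.8 × ln(1.0457) = −40.8 × 0.044687 = -1.82 meV.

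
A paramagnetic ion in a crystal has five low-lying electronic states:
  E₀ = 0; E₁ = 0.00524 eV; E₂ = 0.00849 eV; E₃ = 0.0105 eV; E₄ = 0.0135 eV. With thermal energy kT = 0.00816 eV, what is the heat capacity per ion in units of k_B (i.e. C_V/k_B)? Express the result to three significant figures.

Eᵢ/kT = 0, 0.64216, 1.0404, 1.2868, 1.6544.
Z = Σ e^(−Eᵢ/kT) = e^(−0) + e^(−0.64216) + e^(−1.0404) + e^(−1.2868) + e^(−1.6544) = 1.0000 + 0.52615 + 0.35331 + 0.27615 + 0.19121 = 2.3468.
⟨E⟩ = 0.0047885 eV, ⟨E²⟩ = 0.000044830 eV².
C_V/k_B = (⟨E²⟩ − ⟨E⟩²)/(kT)² = (0.000044830 − 0.000022930)/0.000066586 = 0.329.

0.329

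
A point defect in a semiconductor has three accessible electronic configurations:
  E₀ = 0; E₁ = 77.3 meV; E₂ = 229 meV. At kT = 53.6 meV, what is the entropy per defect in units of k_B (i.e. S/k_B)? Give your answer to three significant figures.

Eᵢ/kT = 0, 1.4422, 4.2724.
Z = Σ e^(−Eᵢ/kT) = e^(−0) + e^(−1.4422) + e^(−4.2724) = 1.0000 + 0.23641 + 0.013948 = 1.2504.
⟨E⟩ = Σ EᵢPᵢ = 17.169 meV.
S/k_B = ln Z + ⟨E⟩/kT = ln(1.2504) + 17.169/53.6 = 0.22346 + 0.32032 = 0.544.

0.544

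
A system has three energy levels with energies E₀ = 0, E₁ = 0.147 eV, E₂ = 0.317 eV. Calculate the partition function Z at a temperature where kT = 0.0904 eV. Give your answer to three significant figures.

Eᵢ/kT = 0, 1.6261, 3.5066.
Z = Σ e^(−Eᵢ/kT) = e^(−0) + e^(−1.6261) + e^(−3.5066) = 1.0000 + 0.19670 + 0.029999 = 1.2267.

Z = 1.23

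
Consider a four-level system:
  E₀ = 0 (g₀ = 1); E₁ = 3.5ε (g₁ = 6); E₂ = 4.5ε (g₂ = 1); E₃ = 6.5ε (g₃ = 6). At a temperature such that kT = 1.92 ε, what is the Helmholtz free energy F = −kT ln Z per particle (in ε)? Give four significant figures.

Eᵢ/kT = 0, 1.82292, 2.34375, 3.38542.
Z = Σ gᵢe^(−Eᵢ/kT) = 1·e^(−0) + 6·e^(−1.82292) + 1·e^(−2.34375) + 6·e^(−3.38542) = 1.00000 + 0.969320 + 0.0959671 + 0.203181 = 2.26847.
F = −kT ln Z = −1.92 × ln(2.26847) = −1.92 × 0.819106 = -1.573 ε.

-1.573 ε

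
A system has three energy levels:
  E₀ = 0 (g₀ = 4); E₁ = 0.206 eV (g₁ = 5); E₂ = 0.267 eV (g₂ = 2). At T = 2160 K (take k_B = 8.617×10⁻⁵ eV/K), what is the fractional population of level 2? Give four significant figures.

k_BT = 8.617×10⁻⁵ × 2160 K = 0.186127 eV.
Eᵢ/kT = 0, 1.10677, 1.43450.
Z = Σ gᵢe^(−Eᵢ/kT) = 4·e^(−0) + 5·e^(−1.10677) + 2·e^(−1.43450) = 4.00000 + 1.65313 + 0.476469 = 6.12960.
P₂ = g₂ e^(−E₂/kT) / Z = 0.476469/6.12960 = 0.07773.

0.07773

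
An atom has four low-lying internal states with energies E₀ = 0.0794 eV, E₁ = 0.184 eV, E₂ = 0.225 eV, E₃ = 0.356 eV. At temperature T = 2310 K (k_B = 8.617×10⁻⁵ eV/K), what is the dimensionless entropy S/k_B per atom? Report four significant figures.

k_BT = 8.617×10⁻⁵ × 2310 K = 0.199053 eV.
Eᵢ/kT = 0.398889, 0.924377, 1.13035, 1.78847.
Z = Σ e^(−Eᵢ/kT) = e^(−0.398889) + e^(−0.924377) + e^(−1.13035) + e^(−1.78847) = 0.671065 + 0.396779 + 0.322920 + 0.167216 = 1.55798.
⟨E⟩ = Σ EᵢPᵢ = 0.165904 eV.
S/k_B = ln Z + ⟨E⟩/kT = ln(1.55798) + 0.165904/0.199053 = 0.443390 + 0.833466 = 1.277.

1.277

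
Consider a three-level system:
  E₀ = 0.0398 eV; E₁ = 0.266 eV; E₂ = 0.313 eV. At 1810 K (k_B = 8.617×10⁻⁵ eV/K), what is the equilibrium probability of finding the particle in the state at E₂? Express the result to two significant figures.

k_BT = 8.617×10⁻⁵ × 1810 K = 0.1560 eV.
Eᵢ/kT = 0.2551, 1.705, 2.006.
Z = Σ e^(−Eᵢ/kT) = e^(−0.2551) + e^(−1.705) + e^(−2.006) = 0.7748 + 0.1818 + 0.1345 = 1.091.
P₂ = e^(−E₂/kT) / Z = 0.1345/1.091 = 0.12.

0.12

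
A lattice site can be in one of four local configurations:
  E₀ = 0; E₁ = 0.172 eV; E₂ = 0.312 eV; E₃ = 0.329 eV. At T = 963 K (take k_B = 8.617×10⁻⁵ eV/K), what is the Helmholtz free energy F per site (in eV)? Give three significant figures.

-0.0129 eV

k_BT = 8.617×10⁻⁵ × 963 K = 0.082982 eV.
Eᵢ/kT = 0, 2.0727, 3.7599, 3.9647.
Z = Σ e^(−Eᵢ/kT) = e^(−0) + e^(−2.0727) + e^(−3.7599) + e^(−3.9647) = 1.0000 + 0.12585 + 0.023286 + 0.018974 = 1.1681.
F = −kT ln Z = −0.082982 × ln(1.1681) = −0.082982 × 0.15538 = -0.0129 eV.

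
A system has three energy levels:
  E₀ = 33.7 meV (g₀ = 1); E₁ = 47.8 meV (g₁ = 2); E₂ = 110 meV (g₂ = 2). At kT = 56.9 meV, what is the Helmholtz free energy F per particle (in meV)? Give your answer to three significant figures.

-30.4 meV

Eᵢ/kT = 0.59227, 0.84007, 1.9332.
Z = Σ gᵢe^(−Eᵢ/kT) = 1·e^(−0.59227) + 2·e^(−0.84007) + 2·e^(−1.9332) = 0.55307 + 0.86336 + 0.28937 = 1.7058.
F = −kT ln Z = −56.9 × ln(1.7058) = −56.9 × 0.53403 = -30.4 meV.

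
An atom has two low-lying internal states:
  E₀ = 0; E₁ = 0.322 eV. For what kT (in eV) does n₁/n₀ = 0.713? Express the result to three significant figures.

n₁/n₀ = exp[−(E₁−E₀)/kT] = 0.713.
⇒ (E₁−E₀)/kT = ln(1/0.713) = ln(1.4025) = 0.33826.
kT = 0.322 eV / 0.33826 = 0.952 eV.

0.952 eV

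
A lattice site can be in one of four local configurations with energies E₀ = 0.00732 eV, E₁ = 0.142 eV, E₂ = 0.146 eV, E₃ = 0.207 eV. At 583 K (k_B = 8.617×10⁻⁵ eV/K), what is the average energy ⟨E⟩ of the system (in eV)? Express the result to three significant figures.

k_BT = 8.617×10⁻⁵ × 583 K = 0.050237 eV.
Eᵢ/kT = 0.14571, 2.8266, 2.9062, 4.1205.
Z = Σ e^(−Eᵢ/kT) = e^(−0.14571) + e^(−2.8266) + e^(−2.9062) + e^(−4.1205) = 0.86441 + 0.059214 + 0.054683 + 0.016236 = 0.99454.
⟨E⟩ = Σ Eᵢ e^(−Eᵢ/kT) / Z = (0.00732·0.86441 + 0.142·0.059214 + 0.146·0.054683 + 0.207·0.016236) / 0.99454 = 0.0262 eV.

0.0262 eV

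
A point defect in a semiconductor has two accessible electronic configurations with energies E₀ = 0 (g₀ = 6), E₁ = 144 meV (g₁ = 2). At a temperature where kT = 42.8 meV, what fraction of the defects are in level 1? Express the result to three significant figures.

Eᵢ/kT = 0, 3.3645.
Z = Σ gᵢe^(−Eᵢ/kT) = 6·e^(−0) + 2·e^(−3.3645) = 6.0000 + 0.069159 = 6.0692.
P₁ = g₁ e^(−E₁/kT) / Z = 0.069159/6.0692 = 0.0114.

0.0114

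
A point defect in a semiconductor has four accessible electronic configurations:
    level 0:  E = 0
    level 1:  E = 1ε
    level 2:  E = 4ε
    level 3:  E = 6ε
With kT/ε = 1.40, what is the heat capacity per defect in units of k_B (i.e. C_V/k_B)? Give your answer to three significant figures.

Eᵢ/kT = 0, 0.71429, 2.8571, 4.2857.
Z = Σ e^(−Eᵢ/kT) = e^(−0) + e^(−0.71429) + e^(−2.8571) + e^(−4.2857) = 1.0000 + 0.48954 + 0.057435 + 0.013764 = 1.5607.
⟨E⟩ = 0.51378 ε, ⟨E²⟩ = 1.2200 ε².
C_V/k_B = (⟨E²⟩ − ⟨E⟩²)/(kT)² = (1.2200 − 0.26397)/1.9600 = 0.488.

0.488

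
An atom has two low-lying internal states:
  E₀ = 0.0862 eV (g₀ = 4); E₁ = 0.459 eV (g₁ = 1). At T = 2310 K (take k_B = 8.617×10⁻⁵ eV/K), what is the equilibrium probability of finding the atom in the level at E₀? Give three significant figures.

0.963

k_BT = 8.617×10⁻⁵ × 2310 K = 0.19905 eV.
Eᵢ/kT = 0.43306, 2.3060.
Z = Σ gᵢe^(−Eᵢ/kT) = 4·e^(−0.43306) + 1·e^(−2.3060) = 2.5941 + 0.099659 = 2.6938.
P₀ = g₀ e^(−E₀/kT) / Z = 2.5941/2.6938 = 0.963.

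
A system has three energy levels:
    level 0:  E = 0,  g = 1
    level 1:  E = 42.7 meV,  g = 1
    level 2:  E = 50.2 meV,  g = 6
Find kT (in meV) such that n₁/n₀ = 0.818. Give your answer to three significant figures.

n₁/n₀ = (g₁/g₀) exp[−(E₁−E₀)/kT] = 0.818.
⇒ (E₁−E₀)/kT = ln((1/1)/0.818) = ln(1.2225) = 0.20090.
kT = 42.7 meV / 0.20090 = 213 meV.

213 meV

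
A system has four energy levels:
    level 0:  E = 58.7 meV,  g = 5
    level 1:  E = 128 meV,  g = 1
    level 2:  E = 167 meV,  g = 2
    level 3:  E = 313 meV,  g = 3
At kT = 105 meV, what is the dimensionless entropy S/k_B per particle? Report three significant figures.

Eᵢ/kT = 0.55905, 1.2190, 1.5905, 2.9810.
Z = Σ gᵢe^(−Eᵢ/kT) = 5·e^(−0.55905) + 1·e^(−1.2190) + 2·e^(−1.5905) + 3·e^(−2.9810) = 2.8588 + 0.29553 + 0.40765 + 0.15223 = 3.7142.
⟨E⟩ = Σ EᵢPᵢ = 86.523 meV.
S/k_B = ln Z + ⟨E⟩/kT = ln(3.7142) + 86.523/105 = 1.3122 + 0.82403 = 2.14.

2.14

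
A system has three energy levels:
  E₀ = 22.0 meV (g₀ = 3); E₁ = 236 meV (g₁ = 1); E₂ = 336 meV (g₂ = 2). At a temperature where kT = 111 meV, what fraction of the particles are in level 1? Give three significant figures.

0.0446

Eᵢ/kT = 0.19820, 2.1261, 3.0270.
Z = Σ gᵢe^(−Eᵢ/kT) = 3·e^(−0.19820) + 1·e^(−2.1261) + 2·e^(−3.0270) = 2.4606 + 0.11930 + 0.096922 = 2.6768.
P₁ = g₁ e^(−E₁/kT) / Z = 0.11930/2.6768 = 0.0446.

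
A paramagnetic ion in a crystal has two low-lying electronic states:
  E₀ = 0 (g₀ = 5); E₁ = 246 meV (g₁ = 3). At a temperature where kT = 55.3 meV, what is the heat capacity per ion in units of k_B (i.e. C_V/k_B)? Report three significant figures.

0.137

Eᵢ/kT = 0, 4.4485.
Z = Σ gᵢe^(−Eᵢ/kT) = 5·e^(−0) + 3·e^(−4.4485) = 5.0000 + 0.035088 = 5.0351.
⟨E⟩ = 1.7143 meV, ⟨E²⟩ = 421.72 meV².
C_V/k_B = (⟨E²⟩ − ⟨E⟩²)/(kT)² = (421.72 − 2.9388)/3058.1 = 0.137.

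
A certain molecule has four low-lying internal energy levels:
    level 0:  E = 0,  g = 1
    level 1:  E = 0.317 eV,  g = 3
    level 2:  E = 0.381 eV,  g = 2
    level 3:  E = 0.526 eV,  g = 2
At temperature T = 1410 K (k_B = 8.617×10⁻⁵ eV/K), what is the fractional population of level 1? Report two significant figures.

0.17

k_BT = 8.617×10⁻⁵ × 1410 K = 0.1215 eV.
Eᵢ/kT = 0, 2.609, 3.136, 4.329.
Z = Σ gᵢe^(−Eᵢ/kT) = 1·e^(−0) + 3·e^(−2.609) + 2·e^(−3.136) + 2·e^(−4.329) = 1.000 + 0.2208 + 0.08691 + 0.02636 = 1.334.
P₁ = g₁ e^(−E₁/kT) / Z = 0.2208/1.334 = 0.17.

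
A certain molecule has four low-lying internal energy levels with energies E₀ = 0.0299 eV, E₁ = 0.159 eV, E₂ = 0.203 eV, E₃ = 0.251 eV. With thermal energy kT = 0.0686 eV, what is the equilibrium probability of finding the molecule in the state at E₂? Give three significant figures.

0.0630

Eᵢ/kT = 0.43586, 2.3178, 2.9592, 3.6589.
Z = Σ e^(−Eᵢ/kT) = e^(−0.43586) + e^(−2.3178) + e^(−2.9592) + e^(−3.6589) = 0.64671 + 0.098490 + 0.051860 + 0.025761 = 0.82282.
P₂ = e^(−E₂/kT) / Z = 0.051860/0.82282 = 0.0630.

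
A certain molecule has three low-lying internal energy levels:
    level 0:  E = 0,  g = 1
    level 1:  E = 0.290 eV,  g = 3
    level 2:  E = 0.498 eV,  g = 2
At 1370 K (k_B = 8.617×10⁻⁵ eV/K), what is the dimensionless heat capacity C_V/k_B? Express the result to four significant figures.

1.268

k_BT = 8.617×10⁻⁵ × 1370 K = 0.118053 eV.
Eᵢ/kT = 0, 2.45652, 4.21844.
Z = Σ gᵢe^(−Eᵢ/kT) = 1·e^(−0) + 3·e^(−2.45652) + 2·e^(−4.21844) = 1.00000 + 0.257198 + 0.0294432 = 1.28664.
⟨E⟩ = 0.0693668 eV, ⟨E²⟩ = 0.0224868 eV².
C_V/k_B = (⟨E²⟩ − ⟨E⟩²)/(kT)² = (0.0224868 − 0.00481175)/0.0139365 = 1.268.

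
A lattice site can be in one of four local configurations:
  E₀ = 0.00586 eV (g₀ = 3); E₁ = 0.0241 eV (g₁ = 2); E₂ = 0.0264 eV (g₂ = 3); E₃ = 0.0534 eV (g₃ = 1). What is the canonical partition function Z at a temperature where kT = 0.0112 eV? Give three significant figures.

Eᵢ/kT = 0.52321, 2.1518, 2.3571, 4.7679.
Z = Σ gᵢe^(−Eᵢ/kT) = 3·e^(−0.52321) + 2·e^(−2.1518) + 3·e^(−2.3571) + 1·e^(−4.7679) = 1.7778 + 0.23255 + 0.28408 + 0.0084982 = 2.3029.

Z = 2.30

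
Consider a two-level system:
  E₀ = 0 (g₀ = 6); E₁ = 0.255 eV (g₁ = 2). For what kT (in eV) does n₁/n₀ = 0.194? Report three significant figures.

n₁/n₀ = (g₁/g₀) exp[−(E₁−E₀)/kT] = 0.194.
⇒ (E₁−E₀)/kT = ln((2/6)/0.194) = ln(1.7182) = 0.54128.
kT = 0.255 eV / 0.54128 = 0.471 eV.

0.471 eV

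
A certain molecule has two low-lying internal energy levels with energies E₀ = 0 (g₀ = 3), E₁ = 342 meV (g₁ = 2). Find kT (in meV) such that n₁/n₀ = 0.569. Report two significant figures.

n₁/n₀ = (g₁/g₀) exp[−(E₁−E₀)/kT] = 0.569.
⇒ (E₁−E₀)/kT = ln((2/3)/0.569) = ln(1.172) = 0.1587.
kT = 342 meV / 0.1587 = 2200 meV.

2200 meV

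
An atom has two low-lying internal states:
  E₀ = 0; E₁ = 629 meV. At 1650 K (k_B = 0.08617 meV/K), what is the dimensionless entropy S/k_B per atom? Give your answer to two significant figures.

k_BT = 0.08617 × 1650 K = 142.2 meV.
Eᵢ/kT = 0, 4.423.
Z = Σ e^(−Eᵢ/kT) = e^(−0) + e^(−4.423) = 1.000 + 0.01200 = 1.012.
⟨E⟩ = Σ EᵢPᵢ = 7.458 meV.
S/k_B = ln Z + ⟨E⟩/kT = ln(1.012) + 7.458/142.2 = 0.01193 + 0.05245 = 0.064.

0.064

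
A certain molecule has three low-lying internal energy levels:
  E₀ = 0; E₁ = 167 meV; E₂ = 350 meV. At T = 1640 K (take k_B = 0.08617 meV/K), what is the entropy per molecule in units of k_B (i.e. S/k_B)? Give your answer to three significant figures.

k_BT = 0.08617 × 1640 K = 141.32 meV.
Eᵢ/kT = 0, 1.1817, 2.4766.
Z = Σ e^(−Eᵢ/kT) = e^(−0) + e^(−1.1817) + e^(−2.4766) = 1.0000 + 0.30676 + 0.084028 = 1.3908.
⟨E⟩ = Σ EᵢPᵢ = 57.980 meV.
S/k_B = ln Z + ⟨E⟩/kT = ln(1.3908) + 57.980/141.32 = 0.32988 + 0.41027 = 0.740.

0.740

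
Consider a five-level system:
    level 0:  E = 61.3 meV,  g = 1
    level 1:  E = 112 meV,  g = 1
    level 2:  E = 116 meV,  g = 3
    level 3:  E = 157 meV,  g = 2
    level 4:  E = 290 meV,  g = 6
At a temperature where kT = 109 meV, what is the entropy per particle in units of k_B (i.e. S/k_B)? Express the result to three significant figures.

Eᵢ/kT = 0.56239, 1.0275, 1.0642, 1.4404, 2.6606.
Z = Σ gᵢe^(−Eᵢ/kT) = 1·e^(−0.56239) + 1·e^(−1.0275) + 3·e^(−1.0642) + 2·e^(−1.4404) + 6·e^(−2.6606) = 0.56985 + 0.35790 + 1.0350 + 0.47367 + 0.41944 = 2.8559.
⟨E⟩ = Σ EᵢPᵢ = 136.94 meV.
S/k_B = ln Z + ⟨E⟩/kT = ln(2.8559) + 136.94/109 = 1.0494 + 1.2563 = 2.31.

2.31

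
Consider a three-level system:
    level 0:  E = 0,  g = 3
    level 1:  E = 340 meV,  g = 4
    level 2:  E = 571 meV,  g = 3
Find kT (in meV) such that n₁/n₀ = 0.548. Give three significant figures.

n₁/n₀ = (g₁/g₀) exp[−(E₁−E₀)/kT] = 0.548.
⇒ (E₁−E₀)/kT = ln((4/3)/0.548) = ln(2.4331) = 0.88917.
kT = 340 meV / 0.88917 = 382 meV.

382 meV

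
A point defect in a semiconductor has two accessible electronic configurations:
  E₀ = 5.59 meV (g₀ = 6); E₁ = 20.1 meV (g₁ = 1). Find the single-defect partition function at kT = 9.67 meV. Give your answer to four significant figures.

Z = 3.491

Eᵢ/kT = 0.578077, 2.07859.
Z = Σ gᵢe^(−Eᵢ/kT) = 6·e^(−0.578077) + 1·e^(−2.07859) = 3.36586 + 0.125106 = 3.49097.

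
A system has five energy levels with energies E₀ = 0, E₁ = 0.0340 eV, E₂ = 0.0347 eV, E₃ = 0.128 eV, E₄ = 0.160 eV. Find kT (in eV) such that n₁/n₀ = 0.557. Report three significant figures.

0.0581 eV

n₁/n₀ = exp[−(E₁−E₀)/kT] = 0.557.
⇒ (E₁−E₀)/kT = ln(1/0.557) = ln(1.7953) = 0.58517.
kT = 0.0340 eV / 0.58517 = 0.0581 eV.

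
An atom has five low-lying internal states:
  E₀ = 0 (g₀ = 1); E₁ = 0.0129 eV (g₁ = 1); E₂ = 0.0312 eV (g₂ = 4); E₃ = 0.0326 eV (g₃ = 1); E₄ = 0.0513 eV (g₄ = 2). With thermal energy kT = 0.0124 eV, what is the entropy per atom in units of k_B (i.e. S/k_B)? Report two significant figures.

1.4

Eᵢ/kT = 0, 1.040, 2.516, 2.629, 4.137.
Z = Σ gᵢe^(−Eᵢ/kT) = 1·e^(−0) + 1·e^(−1.040) + 4·e^(−2.516) + 1·e^(−2.629) + 2·e^(−4.137) = 1.000 + 0.3535 + 0.3231 + 0.07215 + 0.03194 = 1.781.
⟨E⟩ = Σ EᵢPᵢ = 0.01046 eV.
S/k_B = ln Z + ⟨E⟩/kT = ln(1.781) + 0.01046/0.0124 = 0.5772 + 0.8435 = 1.4.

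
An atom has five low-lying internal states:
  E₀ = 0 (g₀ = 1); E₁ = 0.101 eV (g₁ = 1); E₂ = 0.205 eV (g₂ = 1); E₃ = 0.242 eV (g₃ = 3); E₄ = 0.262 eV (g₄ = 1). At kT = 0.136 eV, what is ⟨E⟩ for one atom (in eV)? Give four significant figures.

Eᵢ/kT = 0, 0.742647, 1.50735, 1.77941, 1.92647.
Z = Σ gᵢe^(−Eᵢ/kT) = 1·e^(−0) + 1·e^(−0.742647) + 1·e^(−1.50735) + 3·e^(−1.77941) + 1·e^(−1.92647) = 1.00000 + 0.475853 + 0.221496 + 0.506213 + 0.145661 = 2.34922.
⟨E⟩ = Σ Eᵢ gᵢe^(−Eᵢ/kT) / Z = (0·1.00000 + 0.101·0.475853 + 0.205·0.221496 + 0.242·0.506213 + 0.262·0.145661) / 2.34922 = 0.1082 eV.

0.1082 eV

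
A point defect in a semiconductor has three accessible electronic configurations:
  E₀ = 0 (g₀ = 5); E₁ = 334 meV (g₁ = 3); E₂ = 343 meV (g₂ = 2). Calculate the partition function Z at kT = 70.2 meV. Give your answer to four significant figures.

Z = 5.041

Eᵢ/kT = 0, 4.75783, 4.88604.
Z = Σ gᵢe^(−Eᵢ/kT) = 5·e^(−0) + 3·e^(−4.75783) + 2·e^(−4.88604) = 5.00000 + 0.0257527 + 0.0151025 = 5.04086.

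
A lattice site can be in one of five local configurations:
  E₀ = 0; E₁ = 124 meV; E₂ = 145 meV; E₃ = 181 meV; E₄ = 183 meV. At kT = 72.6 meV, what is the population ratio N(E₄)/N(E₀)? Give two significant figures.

0.080

n₄/n₀ = exp[−(E₄−E₀)/kT] = exp(−(183 meV)/(72.6 meV)) = exp(-2.521) = 0.080.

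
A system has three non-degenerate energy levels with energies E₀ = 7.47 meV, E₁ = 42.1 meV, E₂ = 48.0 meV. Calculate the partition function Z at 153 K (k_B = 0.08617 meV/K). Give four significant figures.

k_BT = 0.08617 × 153 K = 13.1840 meV.
Eᵢ/kT = 0.566596, 3.19326, 3.64078.
Z = Σ e^(−Eᵢ/kT) = e^(−0.566596) + e^(−3.19326) + e^(−3.64078) = 0.567454 + 0.0410379 + 0.0262319 = 0.634724.

Z = 0.6347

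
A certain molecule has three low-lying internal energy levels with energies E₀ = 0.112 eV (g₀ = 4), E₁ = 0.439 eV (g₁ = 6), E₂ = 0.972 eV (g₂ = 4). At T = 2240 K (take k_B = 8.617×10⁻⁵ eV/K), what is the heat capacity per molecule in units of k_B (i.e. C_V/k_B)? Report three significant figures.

k_BT = 8.617×10⁻⁵ × 2240 K = 0.19302 eV.
Eᵢ/kT = 0.58025, 2.2744, 5.0357.
Z = Σ gᵢe^(−Eᵢ/kT) = 4·e^(−0.58025) + 6·e^(−2.2744) + 4·e^(−5.0357) = 2.2390 + 0.61715 + 0.026007 = 2.8822.
⟨E⟩ = 0.18978 eV, ⟨E²⟩ = 0.059536 eV².
C_V/k_B = (⟨E²⟩ − ⟨E⟩²)/(kT)² = (0.059536 − 0.036016)/0.037257 = 0.631.

0.631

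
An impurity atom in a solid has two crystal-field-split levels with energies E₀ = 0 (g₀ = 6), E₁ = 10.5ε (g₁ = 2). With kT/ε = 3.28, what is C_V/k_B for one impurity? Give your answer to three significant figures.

0.135

Eᵢ/kT = 0, 3.2012.
Z = Σ gᵢe^(−Eᵢ/kT) = 6·e^(−0) + 2·e^(−3.2012) = 6.0000 + 0.081427 = 6.0814.
⟨E⟩ = 0.14059 ε, ⟨E²⟩ = 1.4762 ε².
C_V/k_B = (⟨E²⟩ − ⟨E⟩²)/(kT)² = (1.4762 − 0.019766)/10.758 = 0.135.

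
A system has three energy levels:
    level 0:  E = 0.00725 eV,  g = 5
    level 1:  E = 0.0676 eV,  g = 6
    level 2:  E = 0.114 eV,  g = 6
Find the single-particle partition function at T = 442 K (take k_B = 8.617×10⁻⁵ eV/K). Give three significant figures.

k_BT = 8.617×10⁻⁵ × 442 K = 0.038087 eV.
Eᵢ/kT = 0.19035, 1.7749, 2.9931.
Z = Σ gᵢe^(−Eᵢ/kT) = 5·e^(−0.19035) + 6·e^(−1.7749) + 6·e^(−2.9931) = 4.1333 + 1.0170 + 0.30079 = 5.4511.

Z = 5.45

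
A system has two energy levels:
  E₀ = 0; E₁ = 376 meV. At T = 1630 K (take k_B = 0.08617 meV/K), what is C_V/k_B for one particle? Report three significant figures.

k_BT = 0.08617 × 1630 K = 140.46 meV.
Eᵢ/kT = 0, 2.6769.
Z = Σ e^(−Eᵢ/kT) = e^(−0) + e^(−2.6769) = 1.0000 + 0.068776 = 1.0688.
⟨E⟩ = 24.195 meV, ⟨E²⟩ = 9097.4 meV².
C_V/k_B = (⟨E²⟩ − ⟨E⟩²)/(kT)² = (9097.4 − 585.40)/19729 = 0.431.

0.431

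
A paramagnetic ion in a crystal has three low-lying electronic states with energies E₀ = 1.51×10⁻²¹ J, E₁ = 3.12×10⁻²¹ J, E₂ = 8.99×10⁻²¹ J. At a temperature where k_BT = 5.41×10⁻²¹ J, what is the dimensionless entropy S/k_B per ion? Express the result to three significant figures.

Eᵢ/kT = 0.27911, 0.57671, 1.6617.
Z = Σ e^(−Eᵢ/kT) = e^(−0.27911) + e^(−0.57671) + e^(−1.6617) = 0.75646 + 0.56174 + 0.18982 = 1.5080.
⟨E⟩ = Σ EᵢPᵢ = 3.0513 ×10⁻²¹ J.
S/k_B = ln Z + ⟨E⟩/kT = ln(1.5080) + 3.0513/5.41 = 0.41078 + 0.56401 = 0.975.

0.975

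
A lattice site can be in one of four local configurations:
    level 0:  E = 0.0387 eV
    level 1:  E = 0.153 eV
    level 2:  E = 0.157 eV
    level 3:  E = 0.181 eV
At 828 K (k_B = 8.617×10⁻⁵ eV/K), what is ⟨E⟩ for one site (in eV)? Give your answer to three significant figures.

k_BT = 8.617×10⁻⁵ × 828 K = 0.071349 eV.
Eᵢ/kT = 0.54240, 2.1444, 2.2005, 2.5368.
Z = Σ e^(−Eᵢ/kT) = e^(−0.54240) + e^(−2.1444) + e^(−2.2005) + e^(−2.5368) = 0.58135 + 0.11714 + 0.11075 + 0.079119 = 0.88836.
⟨E⟩ = Σ Eᵢ e^(−Eᵢ/kT) / Z = (0.0387·0.58135 + 0.153·0.11714 + 0.157·0.11075 + 0.181·0.079119) / 0.88836 = 0.0812 eV.

0.0812 eV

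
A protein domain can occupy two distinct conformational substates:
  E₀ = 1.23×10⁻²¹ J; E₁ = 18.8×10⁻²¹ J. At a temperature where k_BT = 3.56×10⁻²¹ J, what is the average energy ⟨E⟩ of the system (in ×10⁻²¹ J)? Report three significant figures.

1.36 ×10⁻²¹ J

Eᵢ/kT = 0.34551, 5.2809.
Z = Σ e^(−Eᵢ/kT) = e^(−0.34551) + e^(−5.2809) = 0.70786 + 0.0050878 = 0.71295.
⟨E⟩ = Σ Eᵢ e^(−Eᵢ/kT) / Z = (1.23·0.70786 + 18.8·0.0050878) / 0.71295 = 1.36 ×10⁻²¹ J.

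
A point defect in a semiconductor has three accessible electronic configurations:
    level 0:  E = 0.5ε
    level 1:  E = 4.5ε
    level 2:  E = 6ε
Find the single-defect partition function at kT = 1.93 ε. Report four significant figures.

Z = 0.9136

Eᵢ/kT = 0.259067, 2.33161, 3.10881.
Z = Σ e^(−Eᵢ/kT) = e^(−0.259067) + e^(−2.33161) + e^(−3.10881) = 0.771771 + 0.0971392 + 0.0446541 = 0.913564.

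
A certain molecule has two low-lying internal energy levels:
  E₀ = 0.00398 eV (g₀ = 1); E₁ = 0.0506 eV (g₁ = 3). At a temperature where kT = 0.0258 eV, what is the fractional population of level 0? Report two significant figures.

Eᵢ/kT = 0.1543, 1.961.
Z = Σ gᵢe^(−Eᵢ/kT) = 1·e^(−0.1543) + 3·e^(−1.961) = 0.8570 + 0.4222 = 1.279.
P₀ = g₀ e^(−E₀/kT) / Z = 0.8570/1.279 = 0.67.

0.67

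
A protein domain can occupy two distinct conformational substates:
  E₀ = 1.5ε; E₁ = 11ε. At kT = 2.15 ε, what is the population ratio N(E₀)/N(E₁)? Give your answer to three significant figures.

83.0

n₀/n₁ = exp[−(E₀−E₁)/kT] = exp(−(-9.5ε)/(2.15ε)) = exp(4.4186) = 83.0.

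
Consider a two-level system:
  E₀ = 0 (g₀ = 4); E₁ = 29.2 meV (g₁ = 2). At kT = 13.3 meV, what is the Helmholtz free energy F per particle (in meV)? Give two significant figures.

-19 meV

Eᵢ/kT = 0, 2.195.
Z = Σ gᵢe^(−Eᵢ/kT) = 4·e^(−0) + 2·e^(−2.195) = 4.000 + 0.2227 = 4.223.
F = −kT ln Z = −13.3 × ln(4.223) = −13.3 × 1.441 = -19 meV.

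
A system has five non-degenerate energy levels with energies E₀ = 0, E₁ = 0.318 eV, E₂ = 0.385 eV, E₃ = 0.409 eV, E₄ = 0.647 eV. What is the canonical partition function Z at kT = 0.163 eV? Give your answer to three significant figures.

Z = 1.34

Eᵢ/kT = 0, 1.9509, 2.3620, 2.5092, 3.9693.
Z = Σ e^(−Eᵢ/kT) = e^(−0) + e^(−1.9509) + e^(−2.3620) + e^(−2.5092) + e^(−3.9693) = 1.0000 + 0.14215 + 0.094232 + 0.081333 + 0.018887 = 1.3366.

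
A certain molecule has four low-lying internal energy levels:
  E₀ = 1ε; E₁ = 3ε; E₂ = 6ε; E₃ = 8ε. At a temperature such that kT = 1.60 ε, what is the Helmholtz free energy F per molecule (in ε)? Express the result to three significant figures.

0.528 ε

Eᵢ/kT = 0.62500, 1.8750, 3.7500, 5.0000.
Z = Σ e^(−Eᵢ/kT) = e^(−0.62500) + e^(−1.8750) + e^(−3.7500) + e^(−5.0000) = 0.53526 + 0.15335 + 0.023518 + 0.0067379 = 0.71887.
F = −kT ln Z = −1.60 × ln(0.71887) = −1.60 × -0.33007 = 0.528 ε.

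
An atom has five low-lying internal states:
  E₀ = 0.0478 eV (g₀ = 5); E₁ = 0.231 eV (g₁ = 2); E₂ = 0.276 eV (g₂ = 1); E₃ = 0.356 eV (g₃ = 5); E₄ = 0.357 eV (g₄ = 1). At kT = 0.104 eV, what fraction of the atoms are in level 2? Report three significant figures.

Eᵢ/kT = 0.45962, 2.2212, 2.6538, 3.4231, 3.4327.
Z = Σ gᵢe^(−Eᵢ/kT) = 5·e^(−0.45962) + 2·e^(−2.2212) + 1·e^(−2.6538) + 5·e^(−3.4231) + 1·e^(−3.4327) = 3.1576 + 0.21696 + 0.070383 + 0.16306 + 0.032300 = 3.6403.
P₂ = g₂ e^(−E₂/kT) / Z = 0.070383/3.6403 = 0.0193.

0.0193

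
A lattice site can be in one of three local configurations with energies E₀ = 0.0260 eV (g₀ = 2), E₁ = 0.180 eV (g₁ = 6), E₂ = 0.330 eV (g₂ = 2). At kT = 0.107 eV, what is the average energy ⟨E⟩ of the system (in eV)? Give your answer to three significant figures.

Eᵢ/kT = 0.24299, 1.6822, 3.0841.
Z = Σ gᵢe^(−Eᵢ/kT) = 2·e^(−0.24299) + 6·e^(−1.6822) + 2·e^(−3.0841) = 1.5686 + 1.1158 + 0.091542 = 2.7759.
⟨E⟩ = Σ Eᵢ gᵢe^(−Eᵢ/kT) / Z = (0.0260·1.5686 + 0.180·1.1158 + 0.330·0.091542) / 2.7759 = 0.0979 eV.

0.0979 eV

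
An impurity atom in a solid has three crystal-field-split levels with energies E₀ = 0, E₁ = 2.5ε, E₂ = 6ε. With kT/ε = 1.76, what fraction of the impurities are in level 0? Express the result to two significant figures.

0.78

Eᵢ/kT = 0, 1.420, 3.409.
Z = Σ e^(−Eᵢ/kT) = e^(−0) + e^(−1.420) + e^(−3.409) = 1.000 + 0.2417 + 0.03307 = 1.275.
P₀ = e^(−E₀/kT) / Z = 1.000/1.275 = 0.78.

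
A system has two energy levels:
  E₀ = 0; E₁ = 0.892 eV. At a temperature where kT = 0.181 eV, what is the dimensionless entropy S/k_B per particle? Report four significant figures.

Eᵢ/kT = 0, 4.92818.
Z = Σ e^(−Eᵢ/kT) = e^(−0) + e^(−4.92818) = 1.00000 + 0.00723967 = 1.00724.
⟨E⟩ = Σ EᵢPᵢ = 0.00641137 eV.
S/k_B = ln Z + ⟨E⟩/kT = ln(1.00724) + 0.00641137/0.181 = 0.00721392 + 0.0354219 = 0.04264.

0.04264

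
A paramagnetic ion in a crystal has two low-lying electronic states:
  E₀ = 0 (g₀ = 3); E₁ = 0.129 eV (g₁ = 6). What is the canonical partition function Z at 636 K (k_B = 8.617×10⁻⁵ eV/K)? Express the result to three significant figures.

Z = 3.57

k_BT = 8.617×10⁻⁵ × 636 K = 0.054804 eV.
Eᵢ/kT = 0, 2.3538.
Z = Σ gᵢe^(−Eᵢ/kT) = 3·e^(−0) + 6·e^(−2.3538) = 3.0000 + 0.57004 = 3.5700.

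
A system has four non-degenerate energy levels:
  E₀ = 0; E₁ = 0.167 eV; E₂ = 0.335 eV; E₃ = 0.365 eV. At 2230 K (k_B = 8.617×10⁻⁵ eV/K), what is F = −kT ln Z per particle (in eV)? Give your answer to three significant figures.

k_BT = 8.617×10⁻⁵ × 2230 K = 0.19216 eV.
Eᵢ/kT = 0, 0.86907, 1.7433, 1.8995.
Z = Σ e^(−Eᵢ/kT) = e^(−0) + e^(−0.86907) + e^(−1.7433) + e^(−1.8995) = 1.0000 + 0.41934 + 0.17494 + 0.14964 = 1.7439.
F = −kT ln Z = −0.19216 × ln(1.7439) = −0.19216 × 0.55612 = -0.107 eV.

-0.107 eV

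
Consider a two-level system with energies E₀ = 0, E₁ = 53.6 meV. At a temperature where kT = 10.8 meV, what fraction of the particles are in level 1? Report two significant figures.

0.0069

Eᵢ/kT = 0, 4.963.
Z = Σ e^(−Eᵢ/kT) = e^(−0) + e^(−4.963) = 1.000 + 0.006992 = 1.007.
P₁ = e^(−E₁/kT) / Z = 0.006992/1.007 = 0.0069.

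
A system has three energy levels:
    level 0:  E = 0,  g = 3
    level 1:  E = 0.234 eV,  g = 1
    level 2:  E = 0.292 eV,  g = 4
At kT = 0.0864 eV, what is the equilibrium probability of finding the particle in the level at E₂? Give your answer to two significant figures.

0.043

Eᵢ/kT = 0, 2.708, 3.380.
Z = Σ gᵢe^(−Eᵢ/kT) = 3·e^(−0) + 1·e^(−2.708) + 4·e^(−3.380) = 3.000 + 0.06667 + 0.1362 = 3.203.
P₂ = g₂ e^(−E₂/kT) / Z = 0.1362/3.203 = 0.043.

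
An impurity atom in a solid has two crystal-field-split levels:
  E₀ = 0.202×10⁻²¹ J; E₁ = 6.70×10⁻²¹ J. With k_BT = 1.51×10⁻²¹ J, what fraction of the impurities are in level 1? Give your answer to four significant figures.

0.01334

Eᵢ/kT = 0.133775, 4.43709.
Z = Σ e^(−Eᵢ/kT) = e^(−0.133775) + e^(−4.43709) = 0.874787 + 0.0118303 = 0.886617.
P₁ = e^(−E₁/kT) / Z = 0.0118303/0.886617 = 0.01334.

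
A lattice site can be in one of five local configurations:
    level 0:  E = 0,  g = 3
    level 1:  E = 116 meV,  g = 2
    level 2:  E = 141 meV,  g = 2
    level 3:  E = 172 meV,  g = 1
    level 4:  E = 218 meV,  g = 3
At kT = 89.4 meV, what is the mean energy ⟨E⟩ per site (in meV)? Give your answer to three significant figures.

Eᵢ/kT = 0, 1.2975, 1.5772, 1.9239, 2.4385.
Z = Σ gᵢe^(−Eᵢ/kT) = 3·e^(−0) + 2·e^(−1.2975) + 2·e^(−1.5772) + 1·e^(−1.9239) + 3·e^(−2.4385) = 3.0000 + 0.54643 + 0.41311 + 0.14604 + 0.26188 = 4.3675.
⟨E⟩ = Σ Eᵢ gᵢe^(−Eᵢ/kT) / Z = (0·3.0000 + 116·0.54643 + 141·0.41311 + 172·0.14604 + 218·0.26188) / 4.3675 = 46.7 meV.

46.7 meV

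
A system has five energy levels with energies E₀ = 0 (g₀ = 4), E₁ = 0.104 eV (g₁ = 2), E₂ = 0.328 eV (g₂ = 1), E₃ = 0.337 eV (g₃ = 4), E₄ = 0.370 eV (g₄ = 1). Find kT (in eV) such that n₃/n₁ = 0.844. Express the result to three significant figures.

0.270 eV

n₃/n₁ = (g₃/g₁) exp[−(E₃−E₁)/kT] = 0.844.
⇒ (E₃−E₁)/kT = ln((4/2)/0.844) = ln(2.3697) = 0.86276.
kT = 0.233 eV / 0.86276 = 0.270 eV.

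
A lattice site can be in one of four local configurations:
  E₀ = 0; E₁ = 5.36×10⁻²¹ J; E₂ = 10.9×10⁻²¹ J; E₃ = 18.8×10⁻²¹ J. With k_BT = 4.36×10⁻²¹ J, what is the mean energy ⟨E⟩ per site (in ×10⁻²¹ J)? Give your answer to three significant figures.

1.96 ×10⁻²¹ J

Eᵢ/kT = 0, 1.2294, 2.5000, 4.3119.
Z = Σ e^(−Eᵢ/kT) = e^(−0) + e^(−1.2294) + e^(−2.5000) + e^(−4.3119) = 1.0000 + 0.29247 + 0.082085 + 0.013408 = 1.3880.
⟨E⟩ = Σ Eᵢ e^(−Eᵢ/kT) / Z = (0·1.0000 + 5.36·0.29247 + 10.9·0.082085 + 18.8·0.013408) / 1.3880 = 1.96 ×10⁻²¹ J.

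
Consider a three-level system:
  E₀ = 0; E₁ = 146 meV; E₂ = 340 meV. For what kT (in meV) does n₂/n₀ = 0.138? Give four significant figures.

n₂/n₀ = exp[−(E₂−E₀)/kT] = 0.138.
⇒ (E₂−E₀)/kT = ln(1/0.138) = ln(7.24638) = 1.98050.
kT = 340 meV / 1.98050 = 171.7 meV.

171.7 meV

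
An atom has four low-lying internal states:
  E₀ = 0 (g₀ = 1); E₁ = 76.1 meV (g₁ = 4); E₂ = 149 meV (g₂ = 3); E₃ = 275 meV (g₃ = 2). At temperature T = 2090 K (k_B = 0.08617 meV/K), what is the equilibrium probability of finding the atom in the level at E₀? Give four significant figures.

k_BT = 0.08617 × 2090 K = 180.095 meV.
Eᵢ/kT = 0, 0.422555, 0.827341, 1.52697.
Z = Σ gᵢe^(−Eᵢ/kT) = 1·e^(−0) + 4·e^(−0.422555) + 3·e^(−0.827341) + 2·e^(−1.52697) = 1.00000 + 2.62148 + 1.31163 + 0.434386 = 5.36750.
P₀ = g₀ e^(−E₀/kT) / Z = 1.00000/5.36750 = 0.1863.

0.1863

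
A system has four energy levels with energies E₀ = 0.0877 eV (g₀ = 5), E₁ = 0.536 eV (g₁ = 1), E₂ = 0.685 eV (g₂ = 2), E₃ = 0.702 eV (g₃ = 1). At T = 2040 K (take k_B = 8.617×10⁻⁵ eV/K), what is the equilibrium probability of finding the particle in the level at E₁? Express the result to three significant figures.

0.0151

k_BT = 8.617×10⁻⁵ × 2040 K = 0.17579 eV.
Eᵢ/kT = 0.49889, 3.0491, 3.8967, 3.9934.
Z = Σ gᵢe^(−Eᵢ/kT) = 5·e^(−0.49889) + 1·e^(−3.0491) + 2·e^(−3.8967) + 1·e^(−3.9934) = 3.0360 + 0.047402 + 0.040618 + 0.018437 = 3.1425.
P₁ = g₁ e^(−E₁/kT) / Z = 0.047402/3.1425 = 0.0151.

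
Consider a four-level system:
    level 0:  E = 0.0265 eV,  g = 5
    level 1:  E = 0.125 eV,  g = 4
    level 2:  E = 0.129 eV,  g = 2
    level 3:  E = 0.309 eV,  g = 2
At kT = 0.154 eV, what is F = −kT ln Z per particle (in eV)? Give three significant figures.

-0.302 eV

Eᵢ/kT = 0.17208, 0.81169, 0.83766, 2.0065.
Z = Σ gᵢe^(−Eᵢ/kT) = 5·e^(−0.17208) + 4·e^(−0.81169) + 2·e^(−0.83766) + 2·e^(−2.0065) = 4.2096 + 1.7764 + 0.86544 + 0.26892 = 7.1204.
F = −kT ln Z = −0.154 × ln(7.1204) = −0.154 × 1.9630 = -0.302 eV.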